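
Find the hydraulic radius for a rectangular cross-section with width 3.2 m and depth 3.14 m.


For a rectangular section:
Flow area A = b * y = 3.2 * 3.14 = 10.05 m^2.
Wetted perimeter P = b + 2y = 3.2 + 2*3.14 = 9.48 m.
Hydraulic radius R = A/P = 10.05 / 9.48 = 1.0599 m.

1.0599


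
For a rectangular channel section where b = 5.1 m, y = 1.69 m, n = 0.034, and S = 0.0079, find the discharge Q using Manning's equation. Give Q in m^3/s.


For a rectangular channel, the cross-sectional area A = b * y = 5.1 * 1.69 = 8.62 m^2.
The wetted perimeter P = b + 2y = 5.1 + 2*1.69 = 8.48 m.
Hydraulic radius R = A/P = 8.62/8.48 = 1.0164 m.
Velocity V = (1/n)*R^(2/3)*S^(1/2) = (1/0.034)*1.0164^(2/3)*0.0079^(1/2) = 2.6427 m/s.
Discharge Q = A * V = 8.62 * 2.6427 = 22.777 m^3/s.

22.777


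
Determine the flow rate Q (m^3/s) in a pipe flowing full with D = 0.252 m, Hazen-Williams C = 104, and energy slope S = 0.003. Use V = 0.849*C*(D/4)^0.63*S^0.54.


For a full circular pipe, R = D/4 = 0.252/4 = 0.063 m.
V = 0.849 * 104 * 0.063^0.63 * 0.003^0.54
  = 0.849 * 104 * 0.17522 * 0.043416
  = 0.6717 m/s.
Pipe area A = pi*D^2/4 = pi*0.252^2/4 = 0.0499 m^2.
Q = A * V = 0.0499 * 0.6717 = 0.0335 m^3/s.

0.0335


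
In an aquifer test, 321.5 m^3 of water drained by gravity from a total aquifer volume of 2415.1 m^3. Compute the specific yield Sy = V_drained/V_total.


Specific yield Sy = Volume drained / Total volume.
Sy = 321.5 / 2415.1
   = 0.1331.

0.1331


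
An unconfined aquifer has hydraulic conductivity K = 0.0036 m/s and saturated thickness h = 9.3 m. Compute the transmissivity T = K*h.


Transmissivity is defined as T = K * h.
T = 0.0036 * 9.3
  = 0.0335 m^2/s.

0.0335


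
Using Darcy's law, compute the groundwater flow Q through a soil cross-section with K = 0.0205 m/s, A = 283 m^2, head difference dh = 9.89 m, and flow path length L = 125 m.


Darcy's law: Q = K * A * i, where i = dh/L.
Hydraulic gradient i = 9.89 / 125 = 0.07912.
Q = 0.0205 * 283 * 0.07912
  = 0.459 m^3/s.

0.459


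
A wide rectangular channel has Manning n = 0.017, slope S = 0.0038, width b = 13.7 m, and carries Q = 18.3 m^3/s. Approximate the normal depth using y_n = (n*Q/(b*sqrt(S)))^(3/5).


We use the wide-channel approximation y_n = (n*Q/(b*sqrt(S)))^(3/5).
sqrt(S) = sqrt(0.0038) = 0.061644.
Numerator: n*Q = 0.017 * 18.3 = 0.3111.
Denominator: b*sqrt(S) = 13.7 * 0.061644 = 0.844523.
arg = 0.3684.
y_n = 0.3684^(3/5) = 0.5493 m.

0.5493


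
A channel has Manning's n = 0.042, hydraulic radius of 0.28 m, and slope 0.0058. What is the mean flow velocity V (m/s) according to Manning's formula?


Manning's equation gives V = (1/n) * R^(2/3) * S^(1/2).
First, compute R^(2/3) = 0.28^(2/3) = 0.428.
Next, S^(1/2) = 0.0058^(1/2) = 0.076158.
Then 1/n = 1/0.042 = 23.81.
V = 23.81 * 0.428 * 0.076158 = 0.7761 m/s.

0.7761


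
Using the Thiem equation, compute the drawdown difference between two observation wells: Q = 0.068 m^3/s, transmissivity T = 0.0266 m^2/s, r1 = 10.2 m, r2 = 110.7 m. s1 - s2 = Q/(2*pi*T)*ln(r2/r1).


Thiem equation: s1 - s2 = Q/(2*pi*T) * ln(r2/r1).
ln(r2/r1) = ln(110.7/10.2) = 2.3844.
Q/(2*pi*T) = 0.068 / (2*pi*0.0266) = 0.068 / 0.1671 = 0.4069.
s1 - s2 = 0.4069 * 2.3844 = 0.9701 m.

0.9701


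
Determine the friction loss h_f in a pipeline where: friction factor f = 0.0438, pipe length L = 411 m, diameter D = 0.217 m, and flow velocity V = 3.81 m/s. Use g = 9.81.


Darcy-Weisbach equation: h_f = f * (L/D) * V^2/(2g).
f * L/D = 0.0438 * 411/0.217 = 82.9576.
V^2/(2g) = 3.81^2 / (2*9.81) = 14.5161 / 19.62 = 0.7399 m.
h_f = 82.9576 * 0.7399 = 61.377 m.

61.377


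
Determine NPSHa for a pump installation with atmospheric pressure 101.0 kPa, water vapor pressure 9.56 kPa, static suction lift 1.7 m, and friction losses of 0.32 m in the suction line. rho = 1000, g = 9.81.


NPSHa = p_atm/(rho*g) - z_s - hf_s - p_vap/(rho*g).
p_atm/(rho*g) = 101.0*1000 / (1000*9.81) = 10.296 m.
p_vap/(rho*g) = 9.56*1000 / (1000*9.81) = 0.975 m.
NPSHa = 10.296 - 1.7 - 0.32 - 0.975
      = 7.3 m.

7.3


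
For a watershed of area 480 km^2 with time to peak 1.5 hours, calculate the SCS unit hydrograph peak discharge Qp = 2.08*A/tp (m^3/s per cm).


SCS formula: Qp = 2.08 * A / tp.
Qp = 2.08 * 480 / 1.5
   = 998.4 / 1.5
   = 665.6 m^3/s per cm.

665.6


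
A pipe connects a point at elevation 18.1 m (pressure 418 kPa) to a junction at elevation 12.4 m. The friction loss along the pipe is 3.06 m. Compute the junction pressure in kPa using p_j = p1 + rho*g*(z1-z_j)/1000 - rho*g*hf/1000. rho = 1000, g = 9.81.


Junction pressure: p_j = p1 + rho*g*(z1 - z_j)/1000 - rho*g*hf/1000.
Elevation term = 1000*9.81*(18.1 - 12.4)/1000 = 55.917 kPa.
Friction term = 1000*9.81*3.06/1000 = 30.019 kPa.
p_j = 418 + 55.917 - 30.019 = 443.9 kPa.

443.9


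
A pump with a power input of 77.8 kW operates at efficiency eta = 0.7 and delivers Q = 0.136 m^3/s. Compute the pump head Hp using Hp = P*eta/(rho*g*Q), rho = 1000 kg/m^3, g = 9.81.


Pump head formula: Hp = P * eta / (rho * g * Q).
Numerator: P * eta = 77.8 * 1000 * 0.7 = 54460.0 W.
Denominator: rho * g * Q = 1000 * 9.81 * 0.136 = 1334.16.
Hp = 54460.0 / 1334.16 = 40.82 m.

40.82


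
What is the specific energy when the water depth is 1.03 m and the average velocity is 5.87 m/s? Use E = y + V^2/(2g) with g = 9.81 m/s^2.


Specific energy E = y + V^2/(2g).
Velocity head = V^2/(2g) = 5.87^2 / (2*9.81) = 34.4569 / 19.62 = 1.7562 m.
E = 1.03 + 1.7562 = 2.7862 m.

2.7862


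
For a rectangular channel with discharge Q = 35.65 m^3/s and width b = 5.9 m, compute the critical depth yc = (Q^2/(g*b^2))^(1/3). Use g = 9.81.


Using yc = (Q^2 / (g * b^2))^(1/3):
Q^2 = 35.65^2 = 1270.92.
g * b^2 = 9.81 * 5.9^2 = 9.81 * 34.81 = 341.49.
Q^2 / (g*b^2) = 1270.92 / 341.49 = 3.7217.
yc = 3.7217^(1/3) = 1.5497 m.

1.5497


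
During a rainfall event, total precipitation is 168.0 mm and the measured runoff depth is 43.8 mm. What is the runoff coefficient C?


The runoff coefficient C = runoff depth / rainfall depth.
C = 43.8 / 168.0
  = 0.2607.

0.2607


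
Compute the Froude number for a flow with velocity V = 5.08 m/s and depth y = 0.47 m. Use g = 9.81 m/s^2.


The Froude number is defined as Fr = V / sqrt(g*y).
g*y = 9.81 * 0.47 = 4.6107.
sqrt(g*y) = sqrt(4.6107) = 2.1473.
Fr = 5.08 / 2.1473 = 2.3658.

2.3658


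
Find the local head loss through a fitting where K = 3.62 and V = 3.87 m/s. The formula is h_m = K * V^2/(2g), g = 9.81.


Minor loss formula: h_m = K * V^2/(2g).
V^2 = 3.87^2 = 14.9769.
V^2/(2g) = 14.9769 / 19.62 = 0.7633 m.
h_m = 3.62 * 0.7633 = 2.7633 m.

2.7633


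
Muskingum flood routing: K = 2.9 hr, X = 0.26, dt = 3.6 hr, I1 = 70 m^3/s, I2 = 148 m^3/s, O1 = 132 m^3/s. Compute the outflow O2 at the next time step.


Muskingum coefficients:
denom = 2*K*(1-X) + dt = 2*2.9*(1-0.26) + 3.6 = 7.892.
C0 = (dt - 2*K*X)/denom = (3.6 - 2*2.9*0.26)/7.892 = 0.2651.
C1 = (dt + 2*K*X)/denom = (3.6 + 2*2.9*0.26)/7.892 = 0.6472.
C2 = (2*K*(1-X) - dt)/denom = 0.0877.
O2 = C0*I2 + C1*I1 + C2*O1
   = 0.2651*148 + 0.6472*70 + 0.0877*132
   = 96.11 m^3/s.

96.11


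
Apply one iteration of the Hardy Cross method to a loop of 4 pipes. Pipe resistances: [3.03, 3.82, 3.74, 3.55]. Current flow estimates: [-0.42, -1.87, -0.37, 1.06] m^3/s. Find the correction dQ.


Numerator terms (r*Q*|Q|): 3.03*-0.42*|-0.42| = -0.5345; 3.82*-1.87*|-1.87| = -13.3582; 3.74*-0.37*|-0.37| = -0.512; 3.55*1.06*|1.06| = 3.9888.
Sum of numerator = -10.4159.
Denominator terms (r*|Q|): 3.03*|-0.42| = 1.2726; 3.82*|-1.87| = 7.1434; 3.74*|-0.37| = 1.3838; 3.55*|1.06| = 3.763.
2 * sum of denominator = 2 * 13.5628 = 27.1256.
dQ = --10.4159 / 27.1256 = 0.384 m^3/s.

0.384


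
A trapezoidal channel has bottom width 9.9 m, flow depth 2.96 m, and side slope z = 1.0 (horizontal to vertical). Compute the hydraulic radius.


For a trapezoidal section with side slope z:
A = (b + z*y)*y = (9.9 + 1.0*2.96)*2.96 = 38.066 m^2.
P = b + 2*y*sqrt(1 + z^2) = 9.9 + 2*2.96*sqrt(1 + 1.0^2) = 18.272 m.
R = A/P = 38.066 / 18.272 = 2.0833 m.

2.0833


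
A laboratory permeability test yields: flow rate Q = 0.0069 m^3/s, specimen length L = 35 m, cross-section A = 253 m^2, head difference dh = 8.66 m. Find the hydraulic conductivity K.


From K = Q*L / (A*dh):
Numerator: Q*L = 0.0069 * 35 = 0.2415.
Denominator: A*dh = 253 * 8.66 = 2190.98.
K = 0.2415 / 2190.98 = 0.00011 m/s.

0.00011


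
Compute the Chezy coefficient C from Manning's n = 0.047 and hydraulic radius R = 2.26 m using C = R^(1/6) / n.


The Chezy coefficient relates to Manning's n through C = R^(1/6) / n.
R^(1/6) = 2.26^(1/6) = 1.145561.
C = 1.145561 / 0.047 = 24.37 m^(1/2)/s.

24.37


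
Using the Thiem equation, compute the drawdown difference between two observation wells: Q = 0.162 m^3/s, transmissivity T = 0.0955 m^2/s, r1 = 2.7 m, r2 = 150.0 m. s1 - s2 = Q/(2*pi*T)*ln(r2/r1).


Thiem equation: s1 - s2 = Q/(2*pi*T) * ln(r2/r1).
ln(r2/r1) = ln(150.0/2.7) = 4.0174.
Q/(2*pi*T) = 0.162 / (2*pi*0.0955) = 0.162 / 0.6 = 0.27.
s1 - s2 = 0.27 * 4.0174 = 1.0846 m.

1.0846


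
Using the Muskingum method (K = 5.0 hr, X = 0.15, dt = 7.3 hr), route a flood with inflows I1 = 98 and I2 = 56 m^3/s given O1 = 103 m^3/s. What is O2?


Muskingum coefficients:
denom = 2*K*(1-X) + dt = 2*5.0*(1-0.15) + 7.3 = 15.8.
C0 = (dt - 2*K*X)/denom = (7.3 - 2*5.0*0.15)/15.8 = 0.3671.
C1 = (dt + 2*K*X)/denom = (7.3 + 2*5.0*0.15)/15.8 = 0.557.
C2 = (2*K*(1-X) - dt)/denom = 0.0759.
O2 = C0*I2 + C1*I1 + C2*O1
   = 0.3671*56 + 0.557*98 + 0.0759*103
   = 82.96 m^3/s.

82.96


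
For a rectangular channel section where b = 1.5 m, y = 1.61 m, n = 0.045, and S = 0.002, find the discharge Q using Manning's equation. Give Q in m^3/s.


For a rectangular channel, the cross-sectional area A = b * y = 1.5 * 1.61 = 2.42 m^2.
The wetted perimeter P = b + 2y = 1.5 + 2*1.61 = 4.72 m.
Hydraulic radius R = A/P = 2.42/4.72 = 0.5117 m.
Velocity V = (1/n)*R^(2/3)*S^(1/2) = (1/0.045)*0.5117^(2/3)*0.002^(1/2) = 0.6357 m/s.
Discharge Q = A * V = 2.42 * 0.6357 = 1.535 m^3/s.

1.535


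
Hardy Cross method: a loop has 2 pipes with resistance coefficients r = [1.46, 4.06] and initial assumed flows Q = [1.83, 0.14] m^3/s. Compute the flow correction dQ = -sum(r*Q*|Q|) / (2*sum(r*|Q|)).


Numerator terms (r*Q*|Q|): 1.46*1.83*|1.83| = 4.8894; 4.06*0.14*|0.14| = 0.0796.
Sum of numerator = 4.969.
Denominator terms (r*|Q|): 1.46*|1.83| = 2.6718; 4.06*|0.14| = 0.5684.
2 * sum of denominator = 2 * 3.2402 = 6.4804.
dQ = -4.969 / 6.4804 = -0.7668 m^3/s.

-0.7668


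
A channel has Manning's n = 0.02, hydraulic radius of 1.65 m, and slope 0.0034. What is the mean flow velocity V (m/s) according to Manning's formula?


Manning's equation gives V = (1/n) * R^(2/3) * S^(1/2).
First, compute R^(2/3) = 1.65^(2/3) = 1.3963.
Next, S^(1/2) = 0.0034^(1/2) = 0.05831.
Then 1/n = 1/0.02 = 50.0.
V = 50.0 * 1.3963 * 0.05831 = 4.071 m/s.

4.071


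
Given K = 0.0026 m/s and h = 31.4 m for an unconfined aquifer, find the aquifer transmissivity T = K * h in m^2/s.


Transmissivity is defined as T = K * h.
T = 0.0026 * 31.4
  = 0.0816 m^2/s.

0.0816


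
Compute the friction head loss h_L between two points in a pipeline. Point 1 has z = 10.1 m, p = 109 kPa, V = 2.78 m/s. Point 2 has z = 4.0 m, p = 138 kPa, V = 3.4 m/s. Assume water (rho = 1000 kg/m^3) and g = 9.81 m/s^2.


Total head at each section: H = z + p/(rho*g) + V^2/(2g).
H1 = 10.1 + 109*1000/(1000*9.81) + 2.78^2/(2*9.81)
   = 10.1 + 11.111 + 0.3939
   = 21.605 m.
H2 = 4.0 + 138*1000/(1000*9.81) + 3.4^2/(2*9.81)
   = 4.0 + 14.067 + 0.5892
   = 18.656 m.
h_L = H1 - H2 = 21.605 - 18.656 = 2.949 m.

2.949


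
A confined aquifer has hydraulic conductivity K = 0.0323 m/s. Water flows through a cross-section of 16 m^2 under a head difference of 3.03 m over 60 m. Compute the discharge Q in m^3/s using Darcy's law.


Darcy's law: Q = K * A * i, where i = dh/L.
Hydraulic gradient i = 3.03 / 60 = 0.0505.
Q = 0.0323 * 16 * 0.0505
  = 0.0261 m^3/s.

0.0261


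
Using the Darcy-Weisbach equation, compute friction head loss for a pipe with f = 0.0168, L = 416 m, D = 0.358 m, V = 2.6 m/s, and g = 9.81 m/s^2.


Darcy-Weisbach equation: h_f = f * (L/D) * V^2/(2g).
f * L/D = 0.0168 * 416/0.358 = 19.5218.
V^2/(2g) = 2.6^2 / (2*9.81) = 6.76 / 19.62 = 0.3445 m.
h_f = 19.5218 * 0.3445 = 6.726 m.

6.726


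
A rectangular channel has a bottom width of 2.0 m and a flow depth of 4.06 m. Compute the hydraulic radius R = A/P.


For a rectangular section:
Flow area A = b * y = 2.0 * 4.06 = 8.12 m^2.
Wetted perimeter P = b + 2y = 2.0 + 2*4.06 = 10.12 m.
Hydraulic radius R = A/P = 8.12 / 10.12 = 0.8024 m.

0.8024


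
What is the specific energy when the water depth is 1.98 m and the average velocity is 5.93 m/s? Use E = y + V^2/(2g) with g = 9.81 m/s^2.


Specific energy E = y + V^2/(2g).
Velocity head = V^2/(2g) = 5.93^2 / (2*9.81) = 35.1649 / 19.62 = 1.7923 m.
E = 1.98 + 1.7923 = 3.7723 m.

3.7723


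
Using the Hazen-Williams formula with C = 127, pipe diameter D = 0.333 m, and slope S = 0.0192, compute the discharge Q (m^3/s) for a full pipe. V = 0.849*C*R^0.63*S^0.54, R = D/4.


For a full circular pipe, R = D/4 = 0.333/4 = 0.0833 m.
V = 0.849 * 127 * 0.0833^0.63 * 0.0192^0.54
  = 0.849 * 127 * 0.208854 * 0.118299
  = 2.664 m/s.
Pipe area A = pi*D^2/4 = pi*0.333^2/4 = 0.0871 m^2.
Q = A * V = 0.0871 * 2.664 = 0.232 m^3/s.

0.232


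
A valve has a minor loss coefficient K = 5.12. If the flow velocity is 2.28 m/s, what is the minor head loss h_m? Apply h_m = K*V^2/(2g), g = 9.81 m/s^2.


Minor loss formula: h_m = K * V^2/(2g).
V^2 = 2.28^2 = 5.1984.
V^2/(2g) = 5.1984 / 19.62 = 0.265 m.
h_m = 5.12 * 0.265 = 1.3566 m.

1.3566


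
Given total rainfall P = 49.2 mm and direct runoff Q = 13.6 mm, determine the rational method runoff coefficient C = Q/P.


The runoff coefficient C = runoff depth / rainfall depth.
C = 13.6 / 49.2
  = 0.2764.

0.2764


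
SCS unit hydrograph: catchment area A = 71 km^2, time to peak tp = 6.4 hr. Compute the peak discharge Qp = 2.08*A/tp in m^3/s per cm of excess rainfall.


SCS formula: Qp = 2.08 * A / tp.
Qp = 2.08 * 71 / 6.4
   = 147.68 / 6.4
   = 23.07 m^3/s per cm.

23.07


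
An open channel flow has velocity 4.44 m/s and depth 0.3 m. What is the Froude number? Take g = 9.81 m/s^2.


The Froude number is defined as Fr = V / sqrt(g*y).
g*y = 9.81 * 0.3 = 2.943.
sqrt(g*y) = sqrt(2.943) = 1.7155.
Fr = 4.44 / 1.7155 = 2.5881.

2.5881


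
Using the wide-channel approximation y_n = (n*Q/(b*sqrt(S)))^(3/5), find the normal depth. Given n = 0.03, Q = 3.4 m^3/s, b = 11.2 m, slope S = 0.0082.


We use the wide-channel approximation y_n = (n*Q/(b*sqrt(S)))^(3/5).
sqrt(S) = sqrt(0.0082) = 0.090554.
Numerator: n*Q = 0.03 * 3.4 = 0.102.
Denominator: b*sqrt(S) = 11.2 * 0.090554 = 1.014205.
arg = 0.1006.
y_n = 0.1006^(3/5) = 0.252 m.

0.252


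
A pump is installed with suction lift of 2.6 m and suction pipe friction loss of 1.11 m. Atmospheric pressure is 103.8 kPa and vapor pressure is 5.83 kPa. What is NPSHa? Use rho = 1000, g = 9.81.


NPSHa = p_atm/(rho*g) - z_s - hf_s - p_vap/(rho*g).
p_atm/(rho*g) = 103.8*1000 / (1000*9.81) = 10.581 m.
p_vap/(rho*g) = 5.83*1000 / (1000*9.81) = 0.594 m.
NPSHa = 10.581 - 2.6 - 1.11 - 0.594
      = 6.28 m.

6.28


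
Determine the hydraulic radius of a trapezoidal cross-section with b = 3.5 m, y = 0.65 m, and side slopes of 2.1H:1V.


For a trapezoidal section with side slope z:
A = (b + z*y)*y = (3.5 + 2.1*0.65)*0.65 = 3.162 m^2.
P = b + 2*y*sqrt(1 + z^2) = 3.5 + 2*0.65*sqrt(1 + 2.1^2) = 6.524 m.
R = A/P = 3.162 / 6.524 = 0.4847 m.

0.4847


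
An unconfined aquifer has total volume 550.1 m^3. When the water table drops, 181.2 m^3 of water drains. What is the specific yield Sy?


Specific yield Sy = Volume drained / Total volume.
Sy = 181.2 / 550.1
   = 0.3294.

0.3294


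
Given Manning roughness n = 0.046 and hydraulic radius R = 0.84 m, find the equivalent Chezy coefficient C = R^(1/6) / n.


The Chezy coefficient relates to Manning's n through C = R^(1/6) / n.
R^(1/6) = 0.84^(1/6) = 0.971359.
C = 0.971359 / 0.046 = 21.12 m^(1/2)/s.

21.12


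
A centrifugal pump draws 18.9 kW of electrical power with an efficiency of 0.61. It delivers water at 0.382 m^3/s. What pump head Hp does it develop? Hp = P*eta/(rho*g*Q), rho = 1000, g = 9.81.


Pump head formula: Hp = P * eta / (rho * g * Q).
Numerator: P * eta = 18.9 * 1000 * 0.61 = 11529.0 W.
Denominator: rho * g * Q = 1000 * 9.81 * 0.382 = 3747.42.
Hp = 11529.0 / 3747.42 = 3.08 m.

3.08


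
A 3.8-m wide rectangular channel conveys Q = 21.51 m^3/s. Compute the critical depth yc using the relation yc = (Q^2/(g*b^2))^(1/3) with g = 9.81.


Using yc = (Q^2 / (g * b^2))^(1/3):
Q^2 = 21.51^2 = 462.68.
g * b^2 = 9.81 * 3.8^2 = 9.81 * 14.44 = 141.66.
Q^2 / (g*b^2) = 462.68 / 141.66 = 3.2661.
yc = 3.2661^(1/3) = 1.4837 m.

1.4837


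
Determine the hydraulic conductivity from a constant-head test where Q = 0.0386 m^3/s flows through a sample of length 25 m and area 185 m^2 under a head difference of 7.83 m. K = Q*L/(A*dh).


From K = Q*L / (A*dh):
Numerator: Q*L = 0.0386 * 25 = 0.965.
Denominator: A*dh = 185 * 7.83 = 1448.55.
K = 0.965 / 1448.55 = 0.000666 m/s.

0.000666


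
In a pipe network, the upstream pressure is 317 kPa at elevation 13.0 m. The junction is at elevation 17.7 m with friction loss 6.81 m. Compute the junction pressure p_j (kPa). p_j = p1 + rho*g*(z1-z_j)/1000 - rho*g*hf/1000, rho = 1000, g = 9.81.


Junction pressure: p_j = p1 + rho*g*(z1 - z_j)/1000 - rho*g*hf/1000.
Elevation term = 1000*9.81*(13.0 - 17.7)/1000 = -46.107 kPa.
Friction term = 1000*9.81*6.81/1000 = 66.806 kPa.
p_j = 317 + -46.107 - 66.806 = 204.09 kPa.

204.09


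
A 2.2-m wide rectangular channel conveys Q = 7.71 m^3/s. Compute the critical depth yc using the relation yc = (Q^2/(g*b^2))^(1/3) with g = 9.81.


Using yc = (Q^2 / (g * b^2))^(1/3):
Q^2 = 7.71^2 = 59.44.
g * b^2 = 9.81 * 2.2^2 = 9.81 * 4.84 = 47.48.
Q^2 / (g*b^2) = 59.44 / 47.48 = 1.2519.
yc = 1.2519^(1/3) = 1.0778 m.

1.0778


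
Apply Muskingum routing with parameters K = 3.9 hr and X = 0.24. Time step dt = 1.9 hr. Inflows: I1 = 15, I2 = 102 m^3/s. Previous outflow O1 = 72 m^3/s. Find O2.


Muskingum coefficients:
denom = 2*K*(1-X) + dt = 2*3.9*(1-0.24) + 1.9 = 7.828.
C0 = (dt - 2*K*X)/denom = (1.9 - 2*3.9*0.24)/7.828 = 0.0036.
C1 = (dt + 2*K*X)/denom = (1.9 + 2*3.9*0.24)/7.828 = 0.4819.
C2 = (2*K*(1-X) - dt)/denom = 0.5146.
O2 = C0*I2 + C1*I1 + C2*O1
   = 0.0036*102 + 0.4819*15 + 0.5146*72
   = 44.64 m^3/s.

44.64


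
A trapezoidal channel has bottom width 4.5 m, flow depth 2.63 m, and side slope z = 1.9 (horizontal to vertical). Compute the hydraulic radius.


For a trapezoidal section with side slope z:
A = (b + z*y)*y = (4.5 + 1.9*2.63)*2.63 = 24.977 m^2.
P = b + 2*y*sqrt(1 + z^2) = 4.5 + 2*2.63*sqrt(1 + 1.9^2) = 15.794 m.
R = A/P = 24.977 / 15.794 = 1.5815 m.

1.5815


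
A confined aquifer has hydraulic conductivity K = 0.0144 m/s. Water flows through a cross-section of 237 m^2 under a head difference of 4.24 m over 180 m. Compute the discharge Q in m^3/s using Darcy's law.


Darcy's law: Q = K * A * i, where i = dh/L.
Hydraulic gradient i = 4.24 / 180 = 0.023556.
Q = 0.0144 * 237 * 0.023556
  = 0.0804 m^3/s.

0.0804


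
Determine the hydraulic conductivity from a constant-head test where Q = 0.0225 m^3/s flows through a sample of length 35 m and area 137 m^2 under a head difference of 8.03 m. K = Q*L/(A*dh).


From K = Q*L / (A*dh):
Numerator: Q*L = 0.0225 * 35 = 0.7875.
Denominator: A*dh = 137 * 8.03 = 1100.11.
K = 0.7875 / 1100.11 = 0.000716 m/s.

0.000716


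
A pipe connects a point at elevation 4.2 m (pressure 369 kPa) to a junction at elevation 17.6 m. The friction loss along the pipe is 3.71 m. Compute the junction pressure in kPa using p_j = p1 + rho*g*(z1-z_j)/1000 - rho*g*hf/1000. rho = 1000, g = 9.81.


Junction pressure: p_j = p1 + rho*g*(z1 - z_j)/1000 - rho*g*hf/1000.
Elevation term = 1000*9.81*(4.2 - 17.6)/1000 = -131.454 kPa.
Friction term = 1000*9.81*3.71/1000 = 36.395 kPa.
p_j = 369 + -131.454 - 36.395 = 201.15 kPa.

201.15


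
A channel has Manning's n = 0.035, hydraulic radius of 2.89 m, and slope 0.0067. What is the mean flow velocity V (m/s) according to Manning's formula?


Manning's equation gives V = (1/n) * R^(2/3) * S^(1/2).
First, compute R^(2/3) = 2.89^(2/3) = 2.0289.
Next, S^(1/2) = 0.0067^(1/2) = 0.081854.
Then 1/n = 1/0.035 = 28.57.
V = 28.57 * 2.0289 * 0.081854 = 4.745 m/s.

4.745


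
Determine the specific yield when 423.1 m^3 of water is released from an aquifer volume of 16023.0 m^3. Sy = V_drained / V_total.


Specific yield Sy = Volume drained / Total volume.
Sy = 423.1 / 16023.0
   = 0.0264.

0.0264


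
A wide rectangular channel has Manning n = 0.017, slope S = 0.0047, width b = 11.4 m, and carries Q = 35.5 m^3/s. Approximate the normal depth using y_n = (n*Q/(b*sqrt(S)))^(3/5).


We use the wide-channel approximation y_n = (n*Q/(b*sqrt(S)))^(3/5).
sqrt(S) = sqrt(0.0047) = 0.068557.
Numerator: n*Q = 0.017 * 35.5 = 0.6035.
Denominator: b*sqrt(S) = 11.4 * 0.068557 = 0.78155.
arg = 0.7722.
y_n = 0.7722^(3/5) = 0.8563 m.

0.8563


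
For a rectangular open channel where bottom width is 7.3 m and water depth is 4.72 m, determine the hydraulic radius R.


For a rectangular section:
Flow area A = b * y = 7.3 * 4.72 = 34.46 m^2.
Wetted perimeter P = b + 2y = 7.3 + 2*4.72 = 16.74 m.
Hydraulic radius R = A/P = 34.46 / 16.74 = 2.0583 m.

2.0583


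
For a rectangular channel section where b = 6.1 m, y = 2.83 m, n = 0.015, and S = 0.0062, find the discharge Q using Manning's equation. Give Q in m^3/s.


For a rectangular channel, the cross-sectional area A = b * y = 6.1 * 2.83 = 17.26 m^2.
The wetted perimeter P = b + 2y = 6.1 + 2*2.83 = 11.76 m.
Hydraulic radius R = A/P = 17.26/11.76 = 1.4679 m.
Velocity V = (1/n)*R^(2/3)*S^(1/2) = (1/0.015)*1.4679^(2/3)*0.0062^(1/2) = 6.7802 m/s.
Discharge Q = A * V = 17.26 * 6.7802 = 117.047 m^3/s.

117.047


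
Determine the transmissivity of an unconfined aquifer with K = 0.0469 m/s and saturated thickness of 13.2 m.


Transmissivity is defined as T = K * h.
T = 0.0469 * 13.2
  = 0.6191 m^2/s.

0.6191


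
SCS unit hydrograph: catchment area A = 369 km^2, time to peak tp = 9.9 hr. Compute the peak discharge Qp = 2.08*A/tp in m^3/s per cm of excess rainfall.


SCS formula: Qp = 2.08 * A / tp.
Qp = 2.08 * 369 / 9.9
   = 767.52 / 9.9
   = 77.53 m^3/s per cm.

77.53


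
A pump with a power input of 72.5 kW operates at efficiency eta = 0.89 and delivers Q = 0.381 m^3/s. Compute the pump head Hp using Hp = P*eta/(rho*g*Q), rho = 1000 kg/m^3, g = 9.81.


Pump head formula: Hp = P * eta / (rho * g * Q).
Numerator: P * eta = 72.5 * 1000 * 0.89 = 64525.0 W.
Denominator: rho * g * Q = 1000 * 9.81 * 0.381 = 3737.61.
Hp = 64525.0 / 3737.61 = 17.26 m.

17.26


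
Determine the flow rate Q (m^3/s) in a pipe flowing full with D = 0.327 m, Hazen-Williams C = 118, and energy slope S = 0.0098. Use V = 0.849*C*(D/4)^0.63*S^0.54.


For a full circular pipe, R = D/4 = 0.327/4 = 0.0818 m.
V = 0.849 * 118 * 0.0818^0.63 * 0.0098^0.54
  = 0.849 * 118 * 0.206475 * 0.082274
  = 1.7018 m/s.
Pipe area A = pi*D^2/4 = pi*0.327^2/4 = 0.084 m^2.
Q = A * V = 0.084 * 1.7018 = 0.1429 m^3/s.

0.1429


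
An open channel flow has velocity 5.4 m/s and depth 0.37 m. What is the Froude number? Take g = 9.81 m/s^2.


The Froude number is defined as Fr = V / sqrt(g*y).
g*y = 9.81 * 0.37 = 3.6297.
sqrt(g*y) = sqrt(3.6297) = 1.9052.
Fr = 5.4 / 1.9052 = 2.8344.

2.8344


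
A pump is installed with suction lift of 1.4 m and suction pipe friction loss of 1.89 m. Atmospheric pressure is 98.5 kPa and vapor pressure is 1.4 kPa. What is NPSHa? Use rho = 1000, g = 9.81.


NPSHa = p_atm/(rho*g) - z_s - hf_s - p_vap/(rho*g).
p_atm/(rho*g) = 98.5*1000 / (1000*9.81) = 10.041 m.
p_vap/(rho*g) = 1.4*1000 / (1000*9.81) = 0.143 m.
NPSHa = 10.041 - 1.4 - 1.89 - 0.143
      = 6.61 m.

6.61


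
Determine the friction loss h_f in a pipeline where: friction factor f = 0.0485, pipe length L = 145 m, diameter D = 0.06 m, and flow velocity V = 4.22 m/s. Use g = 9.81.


Darcy-Weisbach equation: h_f = f * (L/D) * V^2/(2g).
f * L/D = 0.0485 * 145/0.06 = 117.2083.
V^2/(2g) = 4.22^2 / (2*9.81) = 17.8084 / 19.62 = 0.9077 m.
h_f = 117.2083 * 0.9077 = 106.386 m.

106.386


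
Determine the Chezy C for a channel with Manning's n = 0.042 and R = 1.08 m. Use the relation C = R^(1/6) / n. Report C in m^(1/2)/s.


The Chezy coefficient relates to Manning's n through C = R^(1/6) / n.
R^(1/6) = 1.08^(1/6) = 1.012909.
C = 1.012909 / 0.042 = 24.12 m^(1/2)/s.

24.12


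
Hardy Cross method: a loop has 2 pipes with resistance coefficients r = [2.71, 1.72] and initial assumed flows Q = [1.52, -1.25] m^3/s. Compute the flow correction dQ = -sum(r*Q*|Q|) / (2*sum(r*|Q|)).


Numerator terms (r*Q*|Q|): 2.71*1.52*|1.52| = 6.2612; 1.72*-1.25*|-1.25| = -2.6875.
Sum of numerator = 3.5737.
Denominator terms (r*|Q|): 2.71*|1.52| = 4.1192; 1.72*|-1.25| = 2.15.
2 * sum of denominator = 2 * 6.2692 = 12.5384.
dQ = -3.5737 / 12.5384 = -0.285 m^3/s.

-0.285


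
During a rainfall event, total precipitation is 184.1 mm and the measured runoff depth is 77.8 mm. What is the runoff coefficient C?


The runoff coefficient C = runoff depth / rainfall depth.
C = 77.8 / 184.1
  = 0.4226.

0.4226


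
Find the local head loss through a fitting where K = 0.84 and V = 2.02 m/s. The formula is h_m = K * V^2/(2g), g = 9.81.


Minor loss formula: h_m = K * V^2/(2g).
V^2 = 2.02^2 = 4.0804.
V^2/(2g) = 4.0804 / 19.62 = 0.208 m.
h_m = 0.84 * 0.208 = 0.1747 m.

0.1747


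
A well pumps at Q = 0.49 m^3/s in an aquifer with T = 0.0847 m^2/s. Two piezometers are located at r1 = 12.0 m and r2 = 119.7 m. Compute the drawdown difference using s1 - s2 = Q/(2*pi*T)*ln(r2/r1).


Thiem equation: s1 - s2 = Q/(2*pi*T) * ln(r2/r1).
ln(r2/r1) = ln(119.7/12.0) = 2.3001.
Q/(2*pi*T) = 0.49 / (2*pi*0.0847) = 0.49 / 0.5322 = 0.9207.
s1 - s2 = 0.9207 * 2.3001 = 2.1178 m.

2.1178


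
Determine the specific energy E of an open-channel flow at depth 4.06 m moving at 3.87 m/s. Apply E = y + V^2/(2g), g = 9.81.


Specific energy E = y + V^2/(2g).
Velocity head = V^2/(2g) = 3.87^2 / (2*9.81) = 14.9769 / 19.62 = 0.7633 m.
E = 4.06 + 0.7633 = 4.8233 m.

4.8233


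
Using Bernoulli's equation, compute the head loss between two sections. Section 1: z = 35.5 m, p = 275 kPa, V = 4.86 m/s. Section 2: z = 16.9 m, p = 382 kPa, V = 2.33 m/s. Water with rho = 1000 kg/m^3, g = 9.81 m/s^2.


Total head at each section: H = z + p/(rho*g) + V^2/(2g).
H1 = 35.5 + 275*1000/(1000*9.81) + 4.86^2/(2*9.81)
   = 35.5 + 28.033 + 1.2039
   = 64.736 m.
H2 = 16.9 + 382*1000/(1000*9.81) + 2.33^2/(2*9.81)
   = 16.9 + 38.94 + 0.2767
   = 56.117 m.
h_L = H1 - H2 = 64.736 - 56.117 = 8.62 m.

8.62


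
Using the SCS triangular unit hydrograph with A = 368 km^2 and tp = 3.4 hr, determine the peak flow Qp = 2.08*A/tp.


SCS formula: Qp = 2.08 * A / tp.
Qp = 2.08 * 368 / 3.4
   = 765.44 / 3.4
   = 225.13 m^3/s per cm.

225.13


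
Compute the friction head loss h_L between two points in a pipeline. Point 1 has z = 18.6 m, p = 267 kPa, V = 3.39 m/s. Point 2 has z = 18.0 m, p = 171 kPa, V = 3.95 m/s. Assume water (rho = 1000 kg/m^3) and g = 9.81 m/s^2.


Total head at each section: H = z + p/(rho*g) + V^2/(2g).
H1 = 18.6 + 267*1000/(1000*9.81) + 3.39^2/(2*9.81)
   = 18.6 + 27.217 + 0.5857
   = 46.403 m.
H2 = 18.0 + 171*1000/(1000*9.81) + 3.95^2/(2*9.81)
   = 18.0 + 17.431 + 0.7952
   = 36.226 m.
h_L = H1 - H2 = 46.403 - 36.226 = 10.176 m.

10.176


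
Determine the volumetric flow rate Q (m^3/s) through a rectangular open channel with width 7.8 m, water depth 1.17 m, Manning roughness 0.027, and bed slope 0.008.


For a rectangular channel, the cross-sectional area A = b * y = 7.8 * 1.17 = 9.13 m^2.
The wetted perimeter P = b + 2y = 7.8 + 2*1.17 = 10.14 m.
Hydraulic radius R = A/P = 9.13/10.14 = 0.9 m.
Velocity V = (1/n)*R^(2/3)*S^(1/2) = (1/0.027)*0.9^(2/3)*0.008^(1/2) = 3.088 m/s.
Discharge Q = A * V = 9.13 * 3.088 = 28.181 m^3/s.

28.181


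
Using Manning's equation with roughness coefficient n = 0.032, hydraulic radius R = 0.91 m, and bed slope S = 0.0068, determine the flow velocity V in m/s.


Manning's equation gives V = (1/n) * R^(2/3) * S^(1/2).
First, compute R^(2/3) = 0.91^(2/3) = 0.9391.
Next, S^(1/2) = 0.0068^(1/2) = 0.082462.
Then 1/n = 1/0.032 = 31.25.
V = 31.25 * 0.9391 * 0.082462 = 2.4199 m/s.

2.4199


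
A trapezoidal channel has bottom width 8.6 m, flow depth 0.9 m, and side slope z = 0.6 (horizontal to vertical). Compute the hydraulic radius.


For a trapezoidal section with side slope z:
A = (b + z*y)*y = (8.6 + 0.6*0.9)*0.9 = 8.226 m^2.
P = b + 2*y*sqrt(1 + z^2) = 8.6 + 2*0.9*sqrt(1 + 0.6^2) = 10.699 m.
R = A/P = 8.226 / 10.699 = 0.7688 m.

0.7688


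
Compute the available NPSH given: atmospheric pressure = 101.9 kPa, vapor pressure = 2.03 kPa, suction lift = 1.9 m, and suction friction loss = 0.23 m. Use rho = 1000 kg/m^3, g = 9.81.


NPSHa = p_atm/(rho*g) - z_s - hf_s - p_vap/(rho*g).
p_atm/(rho*g) = 101.9*1000 / (1000*9.81) = 10.387 m.
p_vap/(rho*g) = 2.03*1000 / (1000*9.81) = 0.207 m.
NPSHa = 10.387 - 1.9 - 0.23 - 0.207
      = 8.05 m.

8.05


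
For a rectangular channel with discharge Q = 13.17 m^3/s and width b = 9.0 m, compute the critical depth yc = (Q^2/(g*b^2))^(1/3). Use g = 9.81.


Using yc = (Q^2 / (g * b^2))^(1/3):
Q^2 = 13.17^2 = 173.45.
g * b^2 = 9.81 * 9.0^2 = 9.81 * 81.0 = 794.61.
Q^2 / (g*b^2) = 173.45 / 794.61 = 0.2183.
yc = 0.2183^(1/3) = 0.6021 m.

0.6021


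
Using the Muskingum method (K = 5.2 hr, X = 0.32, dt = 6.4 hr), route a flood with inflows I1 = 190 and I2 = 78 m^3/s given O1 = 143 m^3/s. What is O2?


Muskingum coefficients:
denom = 2*K*(1-X) + dt = 2*5.2*(1-0.32) + 6.4 = 13.472.
C0 = (dt - 2*K*X)/denom = (6.4 - 2*5.2*0.32)/13.472 = 0.228.
C1 = (dt + 2*K*X)/denom = (6.4 + 2*5.2*0.32)/13.472 = 0.7221.
C2 = (2*K*(1-X) - dt)/denom = 0.0499.
O2 = C0*I2 + C1*I1 + C2*O1
   = 0.228*78 + 0.7221*190 + 0.0499*143
   = 162.12 m^3/s.

162.12


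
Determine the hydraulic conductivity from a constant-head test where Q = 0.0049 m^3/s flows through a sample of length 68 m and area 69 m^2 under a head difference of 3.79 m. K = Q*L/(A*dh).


From K = Q*L / (A*dh):
Numerator: Q*L = 0.0049 * 68 = 0.3332.
Denominator: A*dh = 69 * 3.79 = 261.51.
K = 0.3332 / 261.51 = 0.001274 m/s.

0.001274


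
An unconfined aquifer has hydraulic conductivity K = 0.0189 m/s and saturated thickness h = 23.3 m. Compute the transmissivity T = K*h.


Transmissivity is defined as T = K * h.
T = 0.0189 * 23.3
  = 0.4404 m^2/s.

0.4404


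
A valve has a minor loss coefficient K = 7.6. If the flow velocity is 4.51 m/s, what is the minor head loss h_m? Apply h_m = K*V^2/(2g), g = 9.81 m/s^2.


Minor loss formula: h_m = K * V^2/(2g).
V^2 = 4.51^2 = 20.3401.
V^2/(2g) = 20.3401 / 19.62 = 1.0367 m.
h_m = 7.6 * 1.0367 = 7.8789 m.

7.8789


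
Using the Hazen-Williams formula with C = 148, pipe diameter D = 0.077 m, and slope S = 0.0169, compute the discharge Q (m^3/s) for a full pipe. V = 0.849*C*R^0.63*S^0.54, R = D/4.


For a full circular pipe, R = D/4 = 0.077/4 = 0.0192 m.
V = 0.849 * 148 * 0.0192^0.63 * 0.0169^0.54
  = 0.849 * 148 * 0.083022 * 0.110423
  = 1.1519 m/s.
Pipe area A = pi*D^2/4 = pi*0.077^2/4 = 0.0047 m^2.
Q = A * V = 0.0047 * 1.1519 = 0.0054 m^3/s.

0.0054


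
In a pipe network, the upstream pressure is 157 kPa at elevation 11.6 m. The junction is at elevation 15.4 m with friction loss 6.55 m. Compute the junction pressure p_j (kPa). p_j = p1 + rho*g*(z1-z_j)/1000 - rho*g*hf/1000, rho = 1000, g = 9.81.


Junction pressure: p_j = p1 + rho*g*(z1 - z_j)/1000 - rho*g*hf/1000.
Elevation term = 1000*9.81*(11.6 - 15.4)/1000 = -37.278 kPa.
Friction term = 1000*9.81*6.55/1000 = 64.255 kPa.
p_j = 157 + -37.278 - 64.255 = 55.47 kPa.

55.47


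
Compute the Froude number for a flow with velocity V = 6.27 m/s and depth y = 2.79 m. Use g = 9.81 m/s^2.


The Froude number is defined as Fr = V / sqrt(g*y).
g*y = 9.81 * 2.79 = 27.3699.
sqrt(g*y) = sqrt(27.3699) = 5.2316.
Fr = 6.27 / 5.2316 = 1.1985.

1.1985


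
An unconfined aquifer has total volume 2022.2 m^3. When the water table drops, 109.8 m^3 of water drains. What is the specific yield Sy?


Specific yield Sy = Volume drained / Total volume.
Sy = 109.8 / 2022.2
   = 0.0543.

0.0543


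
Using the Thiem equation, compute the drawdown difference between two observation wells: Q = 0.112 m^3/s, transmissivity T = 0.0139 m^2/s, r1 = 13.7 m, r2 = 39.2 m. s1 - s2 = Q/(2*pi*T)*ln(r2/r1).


Thiem equation: s1 - s2 = Q/(2*pi*T) * ln(r2/r1).
ln(r2/r1) = ln(39.2/13.7) = 1.0513.
Q/(2*pi*T) = 0.112 / (2*pi*0.0139) = 0.112 / 0.0873 = 1.2824.
s1 - s2 = 1.2824 * 1.0513 = 1.3482 m.

1.3482


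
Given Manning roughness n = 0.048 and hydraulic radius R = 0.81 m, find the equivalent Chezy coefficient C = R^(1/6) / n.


The Chezy coefficient relates to Manning's n through C = R^(1/6) / n.
R^(1/6) = 0.81^(1/6) = 0.965489.
C = 0.965489 / 0.048 = 20.11 m^(1/2)/s.

20.11


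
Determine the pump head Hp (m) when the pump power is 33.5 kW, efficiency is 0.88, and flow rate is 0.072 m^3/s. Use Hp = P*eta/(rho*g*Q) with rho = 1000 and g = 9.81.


Pump head formula: Hp = P * eta / (rho * g * Q).
Numerator: P * eta = 33.5 * 1000 * 0.88 = 29480.0 W.
Denominator: rho * g * Q = 1000 * 9.81 * 0.072 = 706.32.
Hp = 29480.0 / 706.32 = 41.74 m.

41.74


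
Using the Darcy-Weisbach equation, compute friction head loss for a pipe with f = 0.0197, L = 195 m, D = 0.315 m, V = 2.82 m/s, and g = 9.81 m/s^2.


Darcy-Weisbach equation: h_f = f * (L/D) * V^2/(2g).
f * L/D = 0.0197 * 195/0.315 = 12.1952.
V^2/(2g) = 2.82^2 / (2*9.81) = 7.9524 / 19.62 = 0.4053 m.
h_f = 12.1952 * 0.4053 = 4.943 m.

4.943


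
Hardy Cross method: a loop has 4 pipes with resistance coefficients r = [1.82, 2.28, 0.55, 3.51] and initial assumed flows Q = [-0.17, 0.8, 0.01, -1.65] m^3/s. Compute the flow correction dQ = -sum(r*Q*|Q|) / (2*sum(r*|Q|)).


Numerator terms (r*Q*|Q|): 1.82*-0.17*|-0.17| = -0.0526; 2.28*0.8*|0.8| = 1.4592; 0.55*0.01*|0.01| = 0.0001; 3.51*-1.65*|-1.65| = -9.556.
Sum of numerator = -8.1493.
Denominator terms (r*|Q|): 1.82*|-0.17| = 0.3094; 2.28*|0.8| = 1.824; 0.55*|0.01| = 0.0055; 3.51*|-1.65| = 5.7915.
2 * sum of denominator = 2 * 7.9304 = 15.8608.
dQ = --8.1493 / 15.8608 = 0.5138 m^3/s.

0.5138


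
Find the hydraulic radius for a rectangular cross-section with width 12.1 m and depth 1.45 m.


For a rectangular section:
Flow area A = b * y = 12.1 * 1.45 = 17.54 m^2.
Wetted perimeter P = b + 2y = 12.1 + 2*1.45 = 15.0 m.
Hydraulic radius R = A/P = 17.54 / 15.0 = 1.1697 m.

1.1697


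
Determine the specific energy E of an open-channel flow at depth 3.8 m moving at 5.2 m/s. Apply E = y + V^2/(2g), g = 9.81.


Specific energy E = y + V^2/(2g).
Velocity head = V^2/(2g) = 5.2^2 / (2*9.81) = 27.04 / 19.62 = 1.3782 m.
E = 3.8 + 1.3782 = 5.1782 m.

5.1782


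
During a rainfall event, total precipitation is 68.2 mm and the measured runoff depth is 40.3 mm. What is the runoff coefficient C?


The runoff coefficient C = runoff depth / rainfall depth.
C = 40.3 / 68.2
  = 0.5909.

0.5909


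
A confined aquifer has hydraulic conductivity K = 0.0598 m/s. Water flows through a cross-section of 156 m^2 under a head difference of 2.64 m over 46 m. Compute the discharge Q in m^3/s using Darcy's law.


Darcy's law: Q = K * A * i, where i = dh/L.
Hydraulic gradient i = 2.64 / 46 = 0.057391.
Q = 0.0598 * 156 * 0.057391
  = 0.5354 m^3/s.

0.5354


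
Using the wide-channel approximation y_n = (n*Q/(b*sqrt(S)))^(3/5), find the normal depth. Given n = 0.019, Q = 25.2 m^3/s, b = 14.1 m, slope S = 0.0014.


We use the wide-channel approximation y_n = (n*Q/(b*sqrt(S)))^(3/5).
sqrt(S) = sqrt(0.0014) = 0.037417.
Numerator: n*Q = 0.019 * 25.2 = 0.4788.
Denominator: b*sqrt(S) = 14.1 * 0.037417 = 0.52758.
arg = 0.9076.
y_n = 0.9076^(3/5) = 0.9435 m.

0.9435


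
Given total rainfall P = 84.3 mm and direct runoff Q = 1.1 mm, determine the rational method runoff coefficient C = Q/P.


The runoff coefficient C = runoff depth / rainfall depth.
C = 1.1 / 84.3
  = 0.013.

0.013


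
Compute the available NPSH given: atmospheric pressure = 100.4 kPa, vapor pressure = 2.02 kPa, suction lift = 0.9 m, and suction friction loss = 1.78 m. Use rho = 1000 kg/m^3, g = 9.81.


NPSHa = p_atm/(rho*g) - z_s - hf_s - p_vap/(rho*g).
p_atm/(rho*g) = 100.4*1000 / (1000*9.81) = 10.234 m.
p_vap/(rho*g) = 2.02*1000 / (1000*9.81) = 0.206 m.
NPSHa = 10.234 - 0.9 - 1.78 - 0.206
      = 7.35 m.

7.35


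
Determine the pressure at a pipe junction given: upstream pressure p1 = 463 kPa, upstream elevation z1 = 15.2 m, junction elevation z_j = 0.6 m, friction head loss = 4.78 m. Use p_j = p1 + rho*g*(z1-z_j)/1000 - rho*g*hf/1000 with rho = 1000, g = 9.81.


Junction pressure: p_j = p1 + rho*g*(z1 - z_j)/1000 - rho*g*hf/1000.
Elevation term = 1000*9.81*(15.2 - 0.6)/1000 = 143.226 kPa.
Friction term = 1000*9.81*4.78/1000 = 46.892 kPa.
p_j = 463 + 143.226 - 46.892 = 559.33 kPa.

559.33


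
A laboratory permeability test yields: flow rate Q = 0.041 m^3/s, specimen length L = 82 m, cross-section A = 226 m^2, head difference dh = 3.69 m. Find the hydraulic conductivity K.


From K = Q*L / (A*dh):
Numerator: Q*L = 0.041 * 82 = 3.362.
Denominator: A*dh = 226 * 3.69 = 833.94.
K = 3.362 / 833.94 = 0.004031 m/s.

0.004031


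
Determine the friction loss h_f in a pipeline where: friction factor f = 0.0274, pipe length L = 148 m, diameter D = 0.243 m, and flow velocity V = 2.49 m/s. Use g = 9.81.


Darcy-Weisbach equation: h_f = f * (L/D) * V^2/(2g).
f * L/D = 0.0274 * 148/0.243 = 16.6881.
V^2/(2g) = 2.49^2 / (2*9.81) = 6.2001 / 19.62 = 0.316 m.
h_f = 16.6881 * 0.316 = 5.274 m.

5.274


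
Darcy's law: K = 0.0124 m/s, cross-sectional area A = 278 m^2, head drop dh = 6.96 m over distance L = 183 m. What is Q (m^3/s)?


Darcy's law: Q = K * A * i, where i = dh/L.
Hydraulic gradient i = 6.96 / 183 = 0.038033.
Q = 0.0124 * 278 * 0.038033
  = 0.1311 m^3/s.

0.1311


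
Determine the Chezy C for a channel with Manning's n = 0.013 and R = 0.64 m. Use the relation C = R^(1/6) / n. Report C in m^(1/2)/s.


The Chezy coefficient relates to Manning's n through C = R^(1/6) / n.
R^(1/6) = 0.64^(1/6) = 0.928318.
C = 0.928318 / 0.013 = 71.41 m^(1/2)/s.

71.41


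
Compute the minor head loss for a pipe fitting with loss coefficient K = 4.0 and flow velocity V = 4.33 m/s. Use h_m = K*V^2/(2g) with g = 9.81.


Minor loss formula: h_m = K * V^2/(2g).
V^2 = 4.33^2 = 18.7489.
V^2/(2g) = 18.7489 / 19.62 = 0.9556 m.
h_m = 4.0 * 0.9556 = 3.8224 m.

3.8224


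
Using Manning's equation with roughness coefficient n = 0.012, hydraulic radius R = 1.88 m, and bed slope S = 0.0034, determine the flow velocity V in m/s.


Manning's equation gives V = (1/n) * R^(2/3) * S^(1/2).
First, compute R^(2/3) = 1.88^(2/3) = 1.5233.
Next, S^(1/2) = 0.0034^(1/2) = 0.05831.
Then 1/n = 1/0.012 = 83.33.
V = 83.33 * 1.5233 * 0.05831 = 7.4017 m/s.

7.4017


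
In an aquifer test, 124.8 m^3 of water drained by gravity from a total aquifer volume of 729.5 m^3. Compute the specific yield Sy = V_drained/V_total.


Specific yield Sy = Volume drained / Total volume.
Sy = 124.8 / 729.5
   = 0.1711.

0.1711


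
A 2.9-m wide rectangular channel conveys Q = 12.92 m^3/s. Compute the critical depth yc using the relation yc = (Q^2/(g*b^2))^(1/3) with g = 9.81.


Using yc = (Q^2 / (g * b^2))^(1/3):
Q^2 = 12.92^2 = 166.93.
g * b^2 = 9.81 * 2.9^2 = 9.81 * 8.41 = 82.5.
Q^2 / (g*b^2) = 166.93 / 82.5 = 2.0234.
yc = 2.0234^(1/3) = 1.2648 m.

1.2648


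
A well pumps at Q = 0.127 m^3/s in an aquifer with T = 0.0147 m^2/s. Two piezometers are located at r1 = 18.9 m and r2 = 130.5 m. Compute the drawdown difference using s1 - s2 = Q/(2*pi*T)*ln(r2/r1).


Thiem equation: s1 - s2 = Q/(2*pi*T) * ln(r2/r1).
ln(r2/r1) = ln(130.5/18.9) = 1.9322.
Q/(2*pi*T) = 0.127 / (2*pi*0.0147) = 0.127 / 0.0924 = 1.375.
s1 - s2 = 1.375 * 1.9322 = 2.6568 m.

2.6568
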